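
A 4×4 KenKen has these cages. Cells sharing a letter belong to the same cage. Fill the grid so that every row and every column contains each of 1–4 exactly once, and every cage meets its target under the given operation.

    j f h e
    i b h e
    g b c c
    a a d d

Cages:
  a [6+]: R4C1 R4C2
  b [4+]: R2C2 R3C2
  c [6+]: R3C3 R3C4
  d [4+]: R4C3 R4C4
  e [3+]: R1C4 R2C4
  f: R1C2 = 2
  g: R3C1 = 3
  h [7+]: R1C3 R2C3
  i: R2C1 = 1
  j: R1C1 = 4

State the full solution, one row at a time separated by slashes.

4 2 3 1 / 1 3 4 2 / 3 1 2 4 / 2 4 1 3

Cage j is given; hence R1C1 = 4.
Cage f is given, leaving R1C2 = 2.
Row 1 now contains 4, which forces R1C3 = 3.
Row 1 now contains 2, so R1C4 = 1.
Cage i is given, so R2C1 = 1.
Row 2 now contains 1, which forces R2C2 = 3.
3 is placed in column 3; hence R2C3 = 4.
1 is placed in column 4, so R2C4 = 2.
G is a freebie, which forces R3C1 = 3.
3 is placed in column 2; hence R3C2 = 1.
Column 3 now contains 4; hence R3C3 = 2.
2 is placed in column 4, so R3C4 = 4.
Column 1 already has 4; hence R4C1 = 2.
Column 2 now contains 2, which forces R4C2 = 4.
3 is placed in column 3; hence R4C3 = 1.
1 is placed in column 4, leaving R4C4 = 3.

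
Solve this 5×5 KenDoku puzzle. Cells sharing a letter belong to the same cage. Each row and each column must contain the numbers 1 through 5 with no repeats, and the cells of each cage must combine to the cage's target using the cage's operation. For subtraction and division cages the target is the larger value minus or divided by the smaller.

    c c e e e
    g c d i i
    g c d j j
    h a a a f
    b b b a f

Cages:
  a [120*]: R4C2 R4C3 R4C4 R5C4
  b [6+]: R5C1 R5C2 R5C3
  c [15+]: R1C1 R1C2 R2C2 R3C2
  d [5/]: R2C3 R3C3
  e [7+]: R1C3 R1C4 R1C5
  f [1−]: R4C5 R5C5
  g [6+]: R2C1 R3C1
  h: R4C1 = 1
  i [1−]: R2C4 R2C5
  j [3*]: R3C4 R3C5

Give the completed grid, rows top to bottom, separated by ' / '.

5 3 4 1 2 / 2 5 1 4 3 / 4 2 5 3 1 / 1 4 3 2 5 / 3 1 2 5 4

Cage h is a single given cell, leaving R4C1 = 1.
Column 1 needs a 5, and only R1C1 is open for it.
Row 1 needs a 3, and only R1C2 is open for it.
The only place for 4 in row 3 is R3C1.
Column 1 now contains 4, so R2C1 = 2.
Row 2 already has 2, leaving R2C2 = 5.
Row 2 now contains 5, which forces R2C3 = 1.
Column 2 now contains 5, which forces R3C2 = 2.
Column 3 already has 1; hence R3C3 = 5.
Column 2 now contains 2; hence R4C2 = 4.
Column 1 already has 2, leaving R5C1 = 3.
Column 2 now contains 2, so R5C2 = 1.
Row 5 already has 3, leaving R5C3 = 2.
Column 3 now contains 2; hence R1C3 = 4.
Column 3 now contains 2; hence R4C3 = 3.
The 4 cells of cage a must have product 120, which forces R4C4 = 2.
3 is placed in row 4; hence R4C5 = 5.
Cage a has product 120, so R5C4 = 5.
The two cells of cage f must have difference 1, which forces R5C5 = 4.
Column 4 now contains 2; hence R1C4 = 1.
Cage e has sum 7, which forces R1C5 = 2.
The two cells of cage i must have difference 1; hence R2C4 = 4.
4 is placed in column 5, so R2C5 = 3.
Column 4 already has 1, so R3C4 = 3.
3 is placed in column 5, leaving R3C5 = 1.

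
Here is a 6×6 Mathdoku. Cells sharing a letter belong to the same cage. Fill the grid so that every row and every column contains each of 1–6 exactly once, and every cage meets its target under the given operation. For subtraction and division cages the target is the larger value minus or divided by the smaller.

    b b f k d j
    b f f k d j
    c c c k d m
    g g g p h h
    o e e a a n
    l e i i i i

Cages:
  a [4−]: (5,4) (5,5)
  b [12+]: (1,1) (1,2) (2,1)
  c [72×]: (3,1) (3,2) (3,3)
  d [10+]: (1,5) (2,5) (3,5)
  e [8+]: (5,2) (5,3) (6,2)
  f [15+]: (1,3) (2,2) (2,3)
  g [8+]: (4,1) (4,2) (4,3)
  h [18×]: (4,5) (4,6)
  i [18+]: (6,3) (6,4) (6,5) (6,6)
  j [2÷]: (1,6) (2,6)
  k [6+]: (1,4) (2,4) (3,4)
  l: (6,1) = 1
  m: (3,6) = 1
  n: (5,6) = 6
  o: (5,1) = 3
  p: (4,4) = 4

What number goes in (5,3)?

2

M is a freebie, which forces (3,6) = 1.
P is a freebie, so (4,4) = 4.
Cage o is a single given cell, so (5,1) = 3.
N is a freebie, leaving (5,6) = 6.
Cage l is given; hence (6,1) = 1.
Cage h needs two cells with product 18; hence (4,5) = 6.
Column 6 already has 6; hence (4,6) = 3.
In row 3, 5 can only go at (3,5), so (3,5) = 5.
Cage a's pair has difference 4, so (5,4) = 5.
Column 5 now contains 5; hence (5,5) = 1.
The 3 cells of cage e must have sum 8, so (5,2) = 4.
The 3 cells of cage e must have sum 8, leaving (5,3) = 2.
Cage e has sum 8, which forces (6,2) = 2.
Cage g needs sum 8, which forces (4,1) = 2.
Row 2 needs a 1, and only (2,4) is open for it.
Row 1 needs a 1, and only (1,2) is open for it.
Column 2 now contains 1, so (4,2) = 5.
Cage g has sum 8, so (4,3) = 1.
Column 2 now contains 5; hence (2,2) = 6.
Column 2 now contains 6, which forces (3,2) = 3.
Row 3 already has 3, so (3,4) = 2.
The 3 cells of cage b must have sum 12; hence (1,1) = 6.
2 is placed in column 4, so (1,4) = 3.
3 is placed in row 1, leaving (1,5) = 2.
Row 1 now contains 2; hence (1,6) = 4.
6 is placed in row 2; hence (2,1) = 5.
2 is placed in column 5, leaving (2,5) = 3.
4 is placed in column 6, leaving (2,6) = 2.
Column 1 now contains 6, so (3,1) = 4.
Row 3 already has 4; hence (3,3) = 6.
3 is placed in column 4, which forces (6,4) = 6.
Column 5 already has 3, leaving (6,5) = 4.
4 is placed in column 6, leaving (6,6) = 5.
Row 1 already has 4; hence (1,3) = 5.
Row 2 now contains 3, so (2,3) = 4.
Row 6 already has 5; hence (6,3) = 3.
Filled in: 6 1 5 3 2 4 / 5 6 4 1 3 2 / 4 3 6 2 5 1 / 2 5 1 4 6 3 / 3 4 2 5 1 6 / 1 2 3 6 4 5.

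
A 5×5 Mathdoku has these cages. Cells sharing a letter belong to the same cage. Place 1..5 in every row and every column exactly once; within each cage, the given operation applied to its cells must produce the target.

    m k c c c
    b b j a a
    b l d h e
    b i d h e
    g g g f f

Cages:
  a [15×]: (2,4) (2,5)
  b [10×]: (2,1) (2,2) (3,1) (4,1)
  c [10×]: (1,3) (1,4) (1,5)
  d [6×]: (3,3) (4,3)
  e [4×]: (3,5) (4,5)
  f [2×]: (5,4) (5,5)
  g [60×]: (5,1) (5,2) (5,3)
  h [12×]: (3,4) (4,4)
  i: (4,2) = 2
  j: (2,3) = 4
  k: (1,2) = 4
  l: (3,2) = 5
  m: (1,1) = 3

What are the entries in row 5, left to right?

4 3 5 1 2

Cage m is a single given cell, which forces (1,1) = 3.
Cage k is given, which forces (1,2) = 4.
Cage b has product 10, so (2,2) = 1.
Cage j is given, which forces (2,3) = 4.
Cage l is a single given cell, leaving (3,2) = 5.
Cage i is given, so (4,2) = 2.
Row 4 already has 2, leaving (4,3) = 3.
Row 4 now contains 3, so (4,4) = 4.
Row 4 now contains 4, leaving (4,5) = 1.
Column 2 already has 5, which forces (5,2) = 3.
3 is placed in column 3, which forces (5,3) = 5.
1 is placed in column 5, so (5,5) = 2.
Column 5 now contains 2, which forces (1,5) = 5.
The 4 cells of cage b must have product 10, so (2,1) = 2.
5 is placed in column 5; hence (2,5) = 3.
The 4 cells of cage b must have product 10; hence (3,1) = 1.
3 is placed in column 3; hence (3,3) = 2.
Column 4 now contains 4, which forces (3,4) = 3.
1 is placed in column 5, which forces (3,5) = 4.
1 is placed in row 4, so (4,1) = 5.
5 is placed in row 5, leaving (5,1) = 4.
Row 5 now contains 2, so (5,4) = 1.
Column 3 now contains 2, leaving (1,3) = 1.
Column 4 already has 1, so (1,4) = 2.
Row 2 now contains 3, so (2,4) = 5.
The full grid is 3 4 1 2 5 / 2 1 4 5 3 / 1 5 2 3 4 / 5 2 3 4 1 / 4 3 5 1 2.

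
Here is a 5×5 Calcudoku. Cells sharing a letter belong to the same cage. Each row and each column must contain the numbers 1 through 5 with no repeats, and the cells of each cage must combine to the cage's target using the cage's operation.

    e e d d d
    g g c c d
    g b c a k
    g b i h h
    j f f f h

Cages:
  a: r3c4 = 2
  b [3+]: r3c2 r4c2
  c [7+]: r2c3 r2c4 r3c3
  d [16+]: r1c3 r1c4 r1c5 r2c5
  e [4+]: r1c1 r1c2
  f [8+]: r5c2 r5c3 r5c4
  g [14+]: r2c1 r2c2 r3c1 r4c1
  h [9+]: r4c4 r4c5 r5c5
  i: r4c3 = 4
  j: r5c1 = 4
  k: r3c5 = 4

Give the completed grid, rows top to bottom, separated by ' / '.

1 3 5 4 2 / 2 4 1 3 5 / 5 1 3 2 4 / 3 2 4 5 1 / 4 5 2 1 3

A is a freebie, which forces r3c4 = 2.
Cage k is a single given cell, so r3c5 = 4.
I is a freebie, leaving r4c3 = 4.
Cage j is a single given cell, so r5c1 = 4.
Cage d has sum 16, which forces r1c3 = 5.
Cage d needs sum 16, so r1c4 = 4.
The 4 cells of cage d must have sum 16, which forces r1c5 = 2.
4 is placed in column 5, which forces r2c5 = 5.
2 is placed in row 3, so r3c2 = 1.
Row 3 now contains 1, so r3c3 = 3.
Cage b's pair has sum 3, so r4c2 = 2.
Column 2 already has 2, which forces r5c2 = 5.
Row 5 already has 5, leaving r5c4 = 1.
Row 5 now contains 1, so r5c5 = 3.
Cage e needs two cells with sum 4; hence r1c1 = 1.
Column 2 now contains 1, so r1c2 = 3.
The 4 cells of cage g must have sum 14, so r2c1 = 2.
Row 2 now contains 5, leaving r2c2 = 4.
Cage c has sum 7, which forces r2c3 = 1.
Column 4 already has 1, so r2c4 = 3.
Row 3 already has 3, leaving r3c1 = 5.
Cage g has sum 14, so r4c1 = 3.
Cage h needs sum 9, leaving r4c4 = 5.
Column 5 now contains 3, so r4c5 = 1.
Row 5 now contains 1, which forces r5c3 = 2.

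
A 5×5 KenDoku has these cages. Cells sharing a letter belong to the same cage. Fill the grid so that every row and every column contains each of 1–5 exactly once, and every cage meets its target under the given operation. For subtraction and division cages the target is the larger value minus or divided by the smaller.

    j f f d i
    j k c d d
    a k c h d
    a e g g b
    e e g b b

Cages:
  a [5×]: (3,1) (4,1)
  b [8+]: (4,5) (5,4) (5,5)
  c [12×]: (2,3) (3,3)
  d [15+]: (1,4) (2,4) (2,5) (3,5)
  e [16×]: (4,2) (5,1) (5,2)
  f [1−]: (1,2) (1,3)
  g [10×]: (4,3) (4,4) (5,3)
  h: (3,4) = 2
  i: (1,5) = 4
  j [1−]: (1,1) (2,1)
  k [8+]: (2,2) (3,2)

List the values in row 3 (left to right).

Cage i is a single given cell, leaving (1,5) = 4.
Cage h is given, leaving (3,4) = 2.
The only place for 4 in row 3 is (3,3).
Column 3 now contains 4, which forces (2,3) = 3.
Row 2 now contains 3, which forces (2,2) = 5.
Row 2 now contains 5, leaving (2,4) = 4.
The two cells of cage k must have sum 8, so (3,2) = 3.
Cage d needs sum 15, so (1,4) = 5.
Cage d has sum 15, so (2,5) = 1.
Cage d needs sum 15, leaving (3,5) = 5.
Column 4 already has 5, leaving (4,4) = 1.
Column 4 already has 1, which forces (5,4) = 3.
Column 5 already has 5, so (5,5) = 2.
1 is placed in row 2, leaving (2,1) = 2.
Row 3 now contains 5; hence (3,1) = 1.
Row 4 now contains 1; hence (4,1) = 5.
Cage e has product 16, so (4,2) = 4.
Cage g has product 10, which forces (4,3) = 2.
2 is placed in column 5, which forces (4,5) = 3.
Row 5 already has 2, leaving (5,1) = 4.
Cage e has product 16, which forces (5,2) = 1.
Cage g needs product 10; hence (5,3) = 5.
1 is placed in column 1, which forces (1,1) = 3.
Column 2 now contains 1, so (1,2) = 2.
Column 3 already has 2; hence (1,3) = 1.
Completed grid: 3 2 1 5 4 / 2 5 3 4 1 / 1 3 4 2 5 / 5 4 2 1 3 / 4 1 5 3 2.

1 3 4 2 5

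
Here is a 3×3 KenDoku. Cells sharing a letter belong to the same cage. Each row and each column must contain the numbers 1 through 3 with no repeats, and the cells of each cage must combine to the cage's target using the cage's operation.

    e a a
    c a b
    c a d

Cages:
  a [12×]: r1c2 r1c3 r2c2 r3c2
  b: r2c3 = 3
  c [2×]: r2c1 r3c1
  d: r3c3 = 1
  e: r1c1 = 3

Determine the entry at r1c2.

1

Cage e is given, which forces r1c1 = 3.
Row 1 already has 3, so r1c2 = 1.
Cage a has product 12; hence r1c3 = 2.
B is a freebie; hence r2c3 = 3.
Cage d is a single given cell; hence r3c3 = 1.
The two cells of cage c must have product 2, which forces r2c1 = 1.
Row 2 now contains 3; hence r2c2 = 2.
Row 3 already has 1, leaving r3c1 = 2.
Cage a needs product 12, leaving r3c2 = 3.
Filled in: 3 1 2 / 1 2 3 / 2 3 1.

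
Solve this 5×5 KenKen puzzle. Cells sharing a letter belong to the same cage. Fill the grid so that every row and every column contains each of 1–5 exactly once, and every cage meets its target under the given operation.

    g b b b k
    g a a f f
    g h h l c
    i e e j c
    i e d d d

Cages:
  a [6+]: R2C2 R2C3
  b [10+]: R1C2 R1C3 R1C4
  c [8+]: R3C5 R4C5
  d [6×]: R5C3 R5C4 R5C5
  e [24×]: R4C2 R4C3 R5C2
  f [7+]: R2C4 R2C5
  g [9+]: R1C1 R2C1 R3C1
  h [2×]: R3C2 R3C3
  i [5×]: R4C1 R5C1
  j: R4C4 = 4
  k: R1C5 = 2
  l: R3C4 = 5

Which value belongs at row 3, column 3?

1

Cage k is a single given cell; hence R1C5 = 2.
Cage l is a single given cell, so R3C4 = 5.
5 is placed in row 3, leaving R3C5 = 3.
J is a freebie; hence R4C4 = 4.
Column 5 now contains 3; hence R4C5 = 5.
Column 5 now contains 3; hence R5C5 = 1.
Cage b has sum 10, so R1C4 = 1.
Cage f needs two cells with sum 7; hence R2C4 = 3.
Column 5 already has 5, so R2C5 = 4.
Row 4 already has 5, so R4C1 = 1.
1 is placed in row 5; hence R5C1 = 5.
Cage e needs product 24, so R5C2 = 4.
Column 4 now contains 3, leaving R5C4 = 2.
Cage g has sum 9, which forces R1C1 = 3.
Column 2 now contains 4, so R1C2 = 5.
Cage b needs sum 10, leaving R1C3 = 4.
Column 1 now contains 5, so R2C1 = 2.
5 is placed in column 2, which forces R2C2 = 1.
Row 2 now contains 1, leaving R2C3 = 5.
The 3 cells of cage g must have sum 9, so R3C1 = 4.
Column 2 already has 1; hence R3C2 = 2.
2 is placed in row 3, so R3C3 = 1.
Column 2 now contains 2, leaving R4C2 = 3.
3 is placed in row 4; hence R4C3 = 2.
Row 5 already has 2, leaving R5C3 = 3.
Completed grid: 3 5 4 1 2 / 2 1 5 3 4 / 4 2 1 5 3 / 1 3 2 4 5 / 5 4 3 2 1.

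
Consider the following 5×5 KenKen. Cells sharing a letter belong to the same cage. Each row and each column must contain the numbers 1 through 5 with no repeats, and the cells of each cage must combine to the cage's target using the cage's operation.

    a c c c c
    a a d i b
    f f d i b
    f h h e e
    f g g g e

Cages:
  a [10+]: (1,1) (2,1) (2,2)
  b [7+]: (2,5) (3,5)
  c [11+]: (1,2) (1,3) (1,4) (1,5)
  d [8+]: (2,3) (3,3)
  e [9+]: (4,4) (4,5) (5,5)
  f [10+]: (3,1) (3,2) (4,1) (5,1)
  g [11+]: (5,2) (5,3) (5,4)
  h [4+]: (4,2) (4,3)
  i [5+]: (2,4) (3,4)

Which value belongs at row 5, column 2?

2

In row 1, 4 can only go at (1,1), so (1,1) = 4.
In column 3, 4 can only go at (5,3), so (5,3) = 4.
In column 3, 2 can only go at (1,3), so (1,3) = 2.
Column 3 needs a 1, and only (4,3) is open for it.
Row 4 now contains 1, so (4,2) = 3.
The only place for 1 in row 5 is (5,1).
Row 5 needs a 3, and only (5,5) is open for it.
The 4 cells of cage c must have sum 11, so (1,4) = 3.
The only place for 3 in row 2 is (2,3).
Column 3 already has 3, which forces (3,3) = 5.
Row 3 now contains 5; hence (3,5) = 2.
Column 5 now contains 2; hence (4,5) = 4.
Column 5 now contains 2, which forces (2,5) = 5.
Row 3 now contains 5, which forces (3,1) = 3.
4 is placed in row 4, leaving (4,4) = 2.
Column 4 already has 2; hence (5,4) = 5.
The 4 cells of cage c must have sum 11, which forces (1,2) = 5.
Column 5 now contains 5, which forces (1,5) = 1.
5 is placed in row 2, which forces (2,1) = 2.
The 3 cells of cage a must have sum 10, which forces (2,2) = 4.
Row 2 already has 4, which forces (2,4) = 1.
The 4 cells of cage f must have sum 10; hence (3,2) = 1.
Column 4 now contains 1; hence (3,4) = 4.
2 is placed in row 4, leaving (4,1) = 5.
5 is placed in row 5, so (5,2) = 2.
Filled in: 4 5 2 3 1 / 2 4 3 1 5 / 3 1 5 4 2 / 5 3 1 2 4 / 1 2 4 5 3.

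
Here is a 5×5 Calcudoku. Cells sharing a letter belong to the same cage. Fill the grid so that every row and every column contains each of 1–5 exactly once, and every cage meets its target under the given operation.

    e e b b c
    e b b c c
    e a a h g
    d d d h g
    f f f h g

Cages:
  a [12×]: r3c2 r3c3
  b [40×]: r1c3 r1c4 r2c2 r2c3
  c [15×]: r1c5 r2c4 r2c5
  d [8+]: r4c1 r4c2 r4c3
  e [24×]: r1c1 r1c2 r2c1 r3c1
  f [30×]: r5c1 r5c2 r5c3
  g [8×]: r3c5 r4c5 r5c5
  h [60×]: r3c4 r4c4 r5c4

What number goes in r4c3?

The only place for 5 in row 3 is r3c4.
Row 5 needs a 1, and only r5c5 is open for it.
Cage c has product 15, which forces r2c4 = 1.
The 4 cells of cage b must have product 40; hence r1c3 = 1.
Cage e has product 24; hence r3c1 = 1.
Cage d needs sum 8, leaving r4c2 = 1.
Row 1 needs a 5, and only r1c5 is open for it.
Column 5 now contains 5, leaving r2c5 = 3.
Row 3 needs a 2, and only r3c5 is open for it.
Column 5 now contains 2, so r4c5 = 4.
Row 4 already has 4, leaving r4c4 = 3.
Cage h has product 60, leaving r5c4 = 4.
Column 4 now contains 4, which forces r1c4 = 2.
Cage e has product 24; hence r2c1 = 2.
Column 1 already has 2, which forces r4c1 = 5.
5 is placed in row 4, which forces r4c3 = 2.
Column 1 now contains 5; hence r5c1 = 3.
Row 5 now contains 3, leaving r5c3 = 5.
3 is placed in column 1, so r1c1 = 4.
The 4 cells of cage e must have product 24, so r1c2 = 3.
Cage b needs product 40, leaving r2c2 = 5.
Column 3 already has 5; hence r2c3 = 4.
Column 2 now contains 3; hence r3c2 = 4.
4 is placed in column 3, so r3c3 = 3.
5 is placed in row 5, so r5c2 = 2.
The full grid is 4 3 1 2 5 / 2 5 4 1 3 / 1 4 3 5 2 / 5 1 2 3 4 / 3 2 5 4 1.

2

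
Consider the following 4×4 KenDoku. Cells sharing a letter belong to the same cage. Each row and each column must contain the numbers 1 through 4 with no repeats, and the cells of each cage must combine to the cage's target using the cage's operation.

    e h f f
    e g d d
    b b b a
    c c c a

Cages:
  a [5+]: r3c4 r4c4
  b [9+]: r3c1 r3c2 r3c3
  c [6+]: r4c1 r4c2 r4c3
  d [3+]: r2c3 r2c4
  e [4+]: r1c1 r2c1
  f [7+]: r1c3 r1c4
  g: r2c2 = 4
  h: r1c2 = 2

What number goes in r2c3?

H is a freebie, so r1c2 = 2.
G is a freebie; hence r2c2 = 4.
Column 2 already has 4; hence r3c2 = 3.
Column 2 already has 3, which forces r4c2 = 1.
In row 1, 1 can only go at r1c1, so r1c1 = 1.
Column 1 now contains 1; hence r2c1 = 3.
Column 1 now contains 3, leaving r4c1 = 2.
Row 4 already has 2, so r4c3 = 3.
Row 4 now contains 3, leaving r4c4 = 4.
Column 3 already has 3; hence r1c3 = 4.
Column 4 now contains 4, which forces r1c4 = 3.
2 is placed in column 1; hence r3c1 = 4.
Cage b needs sum 9, so r3c3 = 2.
Cage a needs two cells with sum 5; hence r3c4 = 1.
2 is placed in column 3; hence r2c3 = 1.
Column 4 already has 1, leaving r2c4 = 2.
The full grid is 1 2 4 3 / 3 4 1 2 / 4 3 2 1 / 2 1 3 4.

1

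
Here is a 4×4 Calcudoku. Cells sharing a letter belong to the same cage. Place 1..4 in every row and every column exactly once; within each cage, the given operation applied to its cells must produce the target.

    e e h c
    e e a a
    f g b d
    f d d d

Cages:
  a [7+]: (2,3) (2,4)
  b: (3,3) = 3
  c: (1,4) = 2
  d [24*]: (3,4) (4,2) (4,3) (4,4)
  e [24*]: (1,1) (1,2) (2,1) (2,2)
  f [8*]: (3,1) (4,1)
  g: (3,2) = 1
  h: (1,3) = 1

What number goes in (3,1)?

Cage h is given; hence (1,3) = 1.
C is a freebie, so (1,4) = 2.
Cage g is given, so (3,2) = 1.
Cage b is a single given cell, which forces (3,3) = 3.
3 is placed in row 3, leaving (3,4) = 4.
Cage e has product 24, so (2,1) = 1.
Cage e has product 24, so (2,2) = 2.
Column 3 now contains 3, which forces (2,3) = 4.
4 is placed in column 4, so (2,4) = 3.
Row 3 now contains 4, leaving (3,1) = 2.
Cage f's pair has product 8, leaving (4,1) = 4.
The 4 cells of cage d must have product 24; hence (4,2) = 3.
The 4 cells of cage d must have product 24, so (4,3) = 2.
Cage d has product 24, leaving (4,4) = 1.
Column 1 now contains 4; hence (1,1) = 3.
3 is placed in column 2, leaving (1,2) = 4.
The full grid is 3 4 1 2 / 1 2 4 3 / 2 1 3 4 / 4 3 2 1.

2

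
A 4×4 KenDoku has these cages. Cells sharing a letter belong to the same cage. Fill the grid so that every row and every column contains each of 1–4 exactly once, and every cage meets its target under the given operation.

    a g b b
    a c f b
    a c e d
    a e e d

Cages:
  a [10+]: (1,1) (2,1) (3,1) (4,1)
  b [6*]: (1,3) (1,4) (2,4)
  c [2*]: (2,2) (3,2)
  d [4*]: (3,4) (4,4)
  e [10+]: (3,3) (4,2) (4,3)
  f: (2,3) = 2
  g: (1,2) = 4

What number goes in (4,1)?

2

Cage g is a single given cell, which forces (1,2) = 4.
F is a freebie; hence (2,3) = 2.
Column 2 now contains 4, so (4,2) = 3.
Column 3 now contains 2; hence (4,3) = 4.
Row 4 now contains 4, leaving (4,4) = 1.
Cage b has product 6; hence (1,3) = 1.
Cage b has product 6; hence (1,4) = 2.
2 is placed in row 2; hence (2,2) = 1.
Column 4 now contains 1, leaving (2,4) = 3.
Cage c's pair has product 2, which forces (3,2) = 2.
Column 3 now contains 4; hence (3,3) = 3.
Column 4 now contains 1; hence (3,4) = 4.
1 is placed in row 4, which forces (4,1) = 2.
Row 1 now contains 1; hence (1,1) = 3.
Row 2 now contains 3, so (2,1) = 4.
Row 3 already has 4; hence (3,1) = 1.
The full grid is 3 4 1 2 / 4 1 2 3 / 1 2 3 4 / 2 3 4 1.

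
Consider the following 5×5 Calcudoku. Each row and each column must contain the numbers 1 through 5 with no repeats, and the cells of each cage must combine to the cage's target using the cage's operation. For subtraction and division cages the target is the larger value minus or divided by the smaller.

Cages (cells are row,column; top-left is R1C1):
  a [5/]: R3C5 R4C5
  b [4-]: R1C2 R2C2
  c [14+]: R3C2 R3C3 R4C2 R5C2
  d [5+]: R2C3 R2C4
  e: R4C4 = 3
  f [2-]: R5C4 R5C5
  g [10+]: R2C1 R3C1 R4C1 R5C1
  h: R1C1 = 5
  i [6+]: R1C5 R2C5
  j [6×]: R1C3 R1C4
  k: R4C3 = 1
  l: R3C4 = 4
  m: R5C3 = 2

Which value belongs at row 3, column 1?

Cage h is given; hence R1C1 = 5.
Row 1 already has 5, so R1C2 = 1.
Column 2 already has 1, so R2C2 = 5.
L is a freebie, so R3C4 = 4.
K is a freebie, which forces R4C3 = 1.
Cage e is a single given cell, so R4C4 = 3.
Row 4 now contains 1, leaving R4C5 = 5.
Cage m is a single given cell, which forces R5C3 = 2.
Column 3 now contains 2, so R1C3 = 3.
Column 4 already has 3; hence R1C4 = 2.
Row 1 already has 2; hence R1C5 = 4.
3 is placed in column 3, which forces R2C3 = 4.
2 is placed in column 4, so R2C4 = 1.
Column 5 now contains 4; hence R2C5 = 2.
The 4 cells of cage c must have sum 14; hence R3C3 = 5.
Column 5 already has 5, so R3C5 = 1.
1 is placed in column 4; hence R5C4 = 5.
Cage f's pair has difference 2, so R5C5 = 3.
Row 2 already has 2, which forces R2C1 = 3.
Cage g has sum 10, leaving R3C1 = 2.
The 4 cells of cage c must have sum 14; hence R3C2 = 3.
Cage g has sum 10, which forces R4C1 = 4.
Cage c has sum 14; hence R4C2 = 2.
Cage g needs sum 10, leaving R5C1 = 1.
Row 5 now contains 3; hence R5C2 = 4.
The full grid is 5 1 3 2 4 / 3 5 4 1 2 / 2 3 5 4 1 / 4 2 1 3 5 / 1 4 2 5 3.

2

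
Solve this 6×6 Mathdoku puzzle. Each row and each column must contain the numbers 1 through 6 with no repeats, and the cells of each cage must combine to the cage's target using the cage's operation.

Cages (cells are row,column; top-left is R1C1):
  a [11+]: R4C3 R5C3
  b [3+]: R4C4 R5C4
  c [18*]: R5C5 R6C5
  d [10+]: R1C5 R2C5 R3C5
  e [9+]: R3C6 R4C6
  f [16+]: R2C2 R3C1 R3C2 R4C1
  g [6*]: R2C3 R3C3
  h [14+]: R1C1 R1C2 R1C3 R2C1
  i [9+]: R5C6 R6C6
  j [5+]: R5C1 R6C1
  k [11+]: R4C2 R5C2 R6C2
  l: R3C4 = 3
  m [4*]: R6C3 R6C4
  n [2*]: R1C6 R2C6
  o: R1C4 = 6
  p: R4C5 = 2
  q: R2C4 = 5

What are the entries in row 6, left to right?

2 6 1 4 3 5

O is a freebie; hence R1C4 = 6.
Q is a freebie, which forces R2C4 = 5.
Cage l is a single given cell, so R3C4 = 3.
P is a freebie; hence R4C5 = 2.
2 is placed in row 4, so R4C4 = 1.
Cage b's pair has sum 3, which forces R5C4 = 2.
Column 4 already has 1, which forces R6C4 = 4.
Row 6 now contains 4; hence R6C3 = 1.
Cage g needs two cells with product 6, so R2C3 = 3.
Cage g's pair has product 6, leaving R3C3 = 2.
Cage j's pair has sum 5, leaving R5C1 = 3.
3 is placed in row 5, so R5C5 = 6.
Row 5 already has 6, which forces R5C6 = 4.
Row 6 now contains 1, so R6C1 = 2.
Row 6 already has 2, leaving R6C2 = 6.
6 is placed in column 5, so R6C5 = 3.
Row 6 now contains 3, so R6C6 = 5.
Column 6 now contains 5, which forces R3C6 = 6.
The 3 cells of cage k must have sum 11, which forces R4C2 = 4.
Cage a needs two cells with sum 11, leaving R4C3 = 6.
Column 6 now contains 5, leaving R4C6 = 3.
The 3 cells of cage k must have sum 11, which forces R5C2 = 1.
Row 5 already has 6; hence R5C3 = 5.
The 4 cells of cage h must have sum 14; hence R1C1 = 1.
5 is placed in column 3, leaving R1C3 = 4.
Row 1 now contains 4; hence R1C5 = 5.
Row 1 already has 1, leaving R1C6 = 2.
Column 2 now contains 1, so R2C2 = 2.
Column 6 now contains 2, so R2C6 = 1.
Cage f has sum 16, which forces R3C1 = 4.
Column 2 now contains 1, which forces R3C2 = 5.
Row 3 already has 4, so R3C5 = 1.
Row 4 already has 6; hence R4C1 = 5.
Row 1 already has 5, leaving R1C2 = 3.
Column 1 now contains 4, leaving R2C1 = 6.
Row 2 already has 1, so R2C5 = 4.
Filled in: 1 3 4 6 5 2 / 6 2 3 5 4 1 / 4 5 2 3 1 6 / 5 4 6 1 2 3 / 3 1 5 2 6 4 / 2 6 1 4 3 5.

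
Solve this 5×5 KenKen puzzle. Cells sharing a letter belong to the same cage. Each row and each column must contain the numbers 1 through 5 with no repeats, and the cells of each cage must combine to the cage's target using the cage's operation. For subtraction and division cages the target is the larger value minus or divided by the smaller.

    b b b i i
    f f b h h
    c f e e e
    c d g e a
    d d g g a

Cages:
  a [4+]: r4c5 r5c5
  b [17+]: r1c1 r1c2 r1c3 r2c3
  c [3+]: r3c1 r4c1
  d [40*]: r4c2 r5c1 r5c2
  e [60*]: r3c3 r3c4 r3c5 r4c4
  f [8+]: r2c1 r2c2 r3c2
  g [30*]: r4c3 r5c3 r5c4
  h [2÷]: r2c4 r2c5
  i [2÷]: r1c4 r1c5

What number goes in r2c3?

Cage b needs sum 17, leaving r2c3 = 5.
Cage g needs product 30, leaving r5c4 = 5.
Cage e has product 60, which forces r3c5 = 5.
Cage d has product 40, leaving r4c2 = 5.
Cage b needs sum 17, so r1c1 = 5.
Row 4 needs a 4, and only r4c4 is open for it.
Row 3 needs a 4, and only r3c2 is open for it.
Column 2 already has 4, which forces r1c2 = 3.
Cage b has sum 17, leaving r1c3 = 4.
Column 2 already has 3, leaving r2c2 = 1.
Row 2 now contains 1, which forces r2c4 = 2.
2 is placed in row 2; hence r2c5 = 4.
The 3 cells of cage d must have product 40, which forces r5c1 = 4.
Column 2 already has 4, which forces r5c2 = 2.
Row 5 now contains 2, which forces r5c3 = 3.
Row 5 now contains 3, so r5c5 = 1.
2 is placed in column 4, so r1c4 = 1.
Column 5 now contains 1, so r1c5 = 2.
Row 2 now contains 1, leaving r2c1 = 3.
3 is placed in column 3, so r3c3 = 1.
Cage e has product 60, which forces r3c4 = 3.
3 is placed in column 3, leaving r4c3 = 2.
Column 5 now contains 1, which forces r4c5 = 3.
1 is placed in row 3, which forces r3c1 = 2.
Row 4 already has 2, leaving r4c1 = 1.
Filled in: 5 3 4 1 2 / 3 1 5 2 4 / 2 4 1 3 5 / 1 5 2 4 3 / 4 2 3 5 1.

5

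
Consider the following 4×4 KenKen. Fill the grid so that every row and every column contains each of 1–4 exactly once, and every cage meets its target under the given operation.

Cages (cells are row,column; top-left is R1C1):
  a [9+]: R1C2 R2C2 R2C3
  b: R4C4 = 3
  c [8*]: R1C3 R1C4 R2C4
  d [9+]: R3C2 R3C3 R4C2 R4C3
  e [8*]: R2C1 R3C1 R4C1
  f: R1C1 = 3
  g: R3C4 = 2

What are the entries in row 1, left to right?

3 4 2 1

Cage f is a single given cell; hence R1C1 = 3.
Cage g is given, which forces R3C4 = 2.
B is a freebie, which forces R4C4 = 3.
Cage c has product 8; hence R1C3 = 2.
2 is placed in row 1; hence R1C2 = 4.
4 is placed in row 1; hence R1C4 = 1.
Column 4 already has 1, leaving R2C4 = 4.
4 is placed in column 2, leaving R4C2 = 1.
Row 4 already has 1; hence R4C3 = 4.
The 3 cells of cage e must have product 8, so R2C1 = 1.
Column 2 now contains 1; hence R2C2 = 2.
4 is placed in row 2, so R2C3 = 3.
The 3 cells of cage e must have product 8, leaving R3C1 = 4.
Column 2 now contains 1, leaving R3C2 = 3.
The 4 cells of cage d must have sum 9, which forces R3C3 = 1.
Row 4 now contains 4, so R4C1 = 2.
The full grid is 3 4 2 1 / 1 2 3 4 / 4 3 1 2 / 2 1 4 3.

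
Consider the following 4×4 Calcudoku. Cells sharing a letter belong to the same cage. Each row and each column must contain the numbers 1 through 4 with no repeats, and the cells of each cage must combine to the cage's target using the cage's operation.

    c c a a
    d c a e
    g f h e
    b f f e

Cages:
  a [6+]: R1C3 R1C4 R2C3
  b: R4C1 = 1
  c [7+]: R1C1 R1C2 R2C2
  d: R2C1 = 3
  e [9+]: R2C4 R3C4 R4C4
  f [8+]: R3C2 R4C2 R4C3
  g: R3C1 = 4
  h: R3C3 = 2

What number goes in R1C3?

Cage d is given, which forces R2C1 = 3.
Cage g is given; hence R3C1 = 4.
Cage h is a single given cell, so R3C3 = 2.
Row 3 now contains 2, which forces R3C4 = 3.
Cage b is given; hence R4C1 = 1.
Column 1 already has 1, which forces R1C1 = 2.
Row 1 now contains 2, leaving R1C4 = 1.
Column 3 already has 2, leaving R2C3 = 1.
3 is placed in row 3; hence R3C2 = 1.
Cage c needs sum 7; hence R1C2 = 3.
Cage a needs sum 6, so R1C3 = 4.
The 3 cells of cage c must have sum 7, leaving R2C2 = 2.
Row 2 already has 2, so R2C4 = 4.
Column 2 now contains 3, which forces R4C2 = 4.
Column 3 already has 4, so R4C3 = 3.
Column 4 already has 4; hence R4C4 = 2.
Filled in: 2 3 4 1 / 3 2 1 4 / 4 1 2 3 / 1 4 3 2.

4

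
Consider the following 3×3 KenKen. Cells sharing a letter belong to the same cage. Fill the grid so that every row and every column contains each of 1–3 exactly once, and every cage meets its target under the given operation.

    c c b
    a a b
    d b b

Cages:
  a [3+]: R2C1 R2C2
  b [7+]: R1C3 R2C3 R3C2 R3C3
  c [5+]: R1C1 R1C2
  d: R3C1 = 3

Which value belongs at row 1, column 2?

D is a freebie; hence R3C1 = 3.
The 4 cells of cage b must have sum 7; hence R3C2 = 1.
3 is placed in row 3, which forces R3C3 = 2.
3 is placed in column 1, leaving R1C1 = 2.
Cage c's pair has sum 5, which forces R1C2 = 3.
Row 1 already has 3; hence R1C3 = 1.
The two cells of cage a must have sum 3, which forces R2C1 = 1.
1 is placed in column 2, which forces R2C2 = 2.
1 is placed in column 3, leaving R2C3 = 3.
Completed grid: 2 3 1 / 1 2 3 / 3 1 2.

3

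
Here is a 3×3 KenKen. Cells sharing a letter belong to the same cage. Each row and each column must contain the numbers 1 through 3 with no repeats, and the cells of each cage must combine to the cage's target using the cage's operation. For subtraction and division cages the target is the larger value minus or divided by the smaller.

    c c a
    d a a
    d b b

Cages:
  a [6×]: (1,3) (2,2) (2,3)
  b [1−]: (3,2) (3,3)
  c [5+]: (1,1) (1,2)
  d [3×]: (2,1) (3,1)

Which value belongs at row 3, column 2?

1

Row 1 needs a 1, and only (1,3) is open for it.
Row 2 needs a 1, and only (2,1) is open for it.
Column 1 now contains 1, so (3,1) = 3.
Row 3 already has 3, so (3,3) = 2.
3 is placed in column 1; hence (1,1) = 2.
Cage c needs two cells with sum 5, so (1,2) = 3.
Cage a needs product 6, so (2,2) = 2.
Column 3 now contains 2, which forces (2,3) = 3.
2 is placed in row 3, leaving (3,2) = 1.
Filled in: 2 3 1 / 1 2 3 / 3 1 2.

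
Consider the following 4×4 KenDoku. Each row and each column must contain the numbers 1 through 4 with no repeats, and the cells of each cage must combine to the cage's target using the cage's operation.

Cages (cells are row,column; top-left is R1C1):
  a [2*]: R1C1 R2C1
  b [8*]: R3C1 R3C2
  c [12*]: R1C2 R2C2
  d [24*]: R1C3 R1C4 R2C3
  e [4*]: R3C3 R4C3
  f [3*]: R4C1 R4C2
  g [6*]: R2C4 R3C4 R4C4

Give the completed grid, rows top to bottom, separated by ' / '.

Row 1 needs a 1, and only R1C1 is open for it.
1 is placed in column 1, leaving R2C1 = 2.
Column 1 now contains 2, leaving R3C1 = 4.
Row 3 already has 4, leaving R3C2 = 2.
Row 3 already has 4; hence R3C3 = 1.
Row 3 now contains 1, leaving R3C4 = 3.
1 is placed in column 1, so R4C1 = 3.
The two cells of cage f must have product 3, so R4C2 = 1.
Column 3 already has 1, so R4C3 = 4.
1 is placed in row 4, leaving R4C4 = 2.
Cage d has product 24, which forces R1C3 = 2.
Column 4 already has 2, so R1C4 = 4.
Column 3 now contains 4, which forces R2C3 = 3.
3 is placed in column 4, so R2C4 = 1.
Row 1 now contains 4, so R1C2 = 3.
Row 2 now contains 3; hence R2C2 = 4.

1 3 2 4 / 2 4 3 1 / 4 2 1 3 / 3 1 4 2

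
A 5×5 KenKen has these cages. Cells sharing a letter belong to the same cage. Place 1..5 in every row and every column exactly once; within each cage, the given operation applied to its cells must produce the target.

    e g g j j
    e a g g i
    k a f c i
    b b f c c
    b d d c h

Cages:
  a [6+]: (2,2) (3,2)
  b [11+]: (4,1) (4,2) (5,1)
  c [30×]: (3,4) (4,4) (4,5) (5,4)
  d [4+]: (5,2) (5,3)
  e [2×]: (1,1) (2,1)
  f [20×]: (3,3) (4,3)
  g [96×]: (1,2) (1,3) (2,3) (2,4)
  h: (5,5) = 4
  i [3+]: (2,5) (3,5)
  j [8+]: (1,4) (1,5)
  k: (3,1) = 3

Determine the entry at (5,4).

2

Cage k is given, so (3,1) = 3.
H is a freebie, leaving (5,5) = 4.
The only place for 1 in row 1 is (1,1).
Column 1 already has 1, which forces (2,1) = 2.
Row 2 already has 2; hence (2,5) = 1.
1 is placed in column 5; hence (3,5) = 2.
Column 1 already has 2, leaving (5,1) = 5.
Cage a needs two cells with sum 6; hence (2,2) = 5.
Cage a's pair has sum 6; hence (3,2) = 1.
Row 3 now contains 1, leaving (3,4) = 5.
Column 1 already has 5; hence (4,1) = 4.
Cage b has sum 11, so (4,2) = 2.
Row 4 now contains 4; hence (4,3) = 5.
Row 4 already has 5; hence (4,5) = 3.
1 is placed in column 2, leaving (5,2) = 3.
3 is placed in row 5, so (5,3) = 1.
Row 5 now contains 1; hence (5,4) = 2.
Column 2 now contains 2, which forces (1,2) = 4.
Cage g needs product 96, so (1,3) = 2.
Column 4 now contains 5, which forces (1,4) = 3.
Column 5 now contains 3; hence (1,5) = 5.
Column 4 now contains 3; hence (2,4) = 4.
Row 3 already has 5, so (3,3) = 4.
3 is placed in row 4; hence (4,4) = 1.
Row 2 now contains 4, leaving (2,3) = 3.
The full grid is 1 4 2 3 5 / 2 5 3 4 1 / 3 1 4 5 2 / 4 2 5 1 3 / 5 3 1 2 4.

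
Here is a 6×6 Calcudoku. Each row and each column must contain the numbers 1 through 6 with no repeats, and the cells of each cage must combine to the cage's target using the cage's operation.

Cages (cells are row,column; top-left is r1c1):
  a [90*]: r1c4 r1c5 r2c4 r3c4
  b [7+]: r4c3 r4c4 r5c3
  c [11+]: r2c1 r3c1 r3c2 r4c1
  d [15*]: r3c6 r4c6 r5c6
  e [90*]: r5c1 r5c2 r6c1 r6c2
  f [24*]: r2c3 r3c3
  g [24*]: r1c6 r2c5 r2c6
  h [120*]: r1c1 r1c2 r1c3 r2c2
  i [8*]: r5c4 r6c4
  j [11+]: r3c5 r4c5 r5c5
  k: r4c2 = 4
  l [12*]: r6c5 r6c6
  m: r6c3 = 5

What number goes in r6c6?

Cage k is a single given cell, so r4c2 = 4.
Cage m is given, which forces r6c3 = 5.
Cage b has sum 7; hence r4c3 = 1.
Cage b needs sum 7, so r4c4 = 3.
3 is placed in row 4; hence r4c6 = 5.
Cage b needs sum 7; hence r5c3 = 3.
Row 5 already has 3, so r5c6 = 1.
3 is placed in column 3, so r1c3 = 2.
Cage a needs product 90, which forces r1c5 = 3.
1 is placed in column 6, so r3c6 = 3.
The 3 cells of cage g must have product 24, so r2c5 = 1.
Cage j needs sum 11, so r4c5 = 2.
Column 5 now contains 2, leaving r6c5 = 6.
Row 6 now contains 6, which forces r6c6 = 2.
Cage c has sum 11, so r2c1 = 2.
Row 2 already has 2, so r2c2 = 3.
Cage c needs sum 11; hence r3c1 = 1.
Cage c needs sum 11, leaving r3c2 = 2.
2 is placed in row 4; hence r4c1 = 6.
Column 1 already has 6, which forces r5c1 = 5.
5 is placed in row 5, so r5c2 = 6.
Cage i's pair has product 8, which forces r5c4 = 2.
5 is placed in row 5; hence r5c5 = 4.
Column 1 already has 1; hence r6c1 = 3.
Column 2 now contains 3; hence r6c2 = 1.
2 is placed in row 6, leaving r6c4 = 4.
Column 1 already has 5, leaving r1c1 = 4.
Column 2 now contains 6, leaving r1c2 = 5.
Cage a needs product 90, which forces r1c4 = 1.
Row 1 already has 4, so r1c6 = 6.
Column 6 now contains 6, which forces r2c6 = 4.
Column 5 now contains 4; hence r3c5 = 5.
Row 2 now contains 4, which forces r2c3 = 6.
Cage a has product 90, so r2c4 = 5.
Cage f's pair has product 24, which forces r3c3 = 4.
5 is placed in row 3, which forces r3c4 = 6.
Filled in: 4 5 2 1 3 6 / 2 3 6 5 1 4 / 1 2 4 6 5 3 / 6 4 1 3 2 5 / 5 6 3 2 4 1 / 3 1 5 4 6 2.

2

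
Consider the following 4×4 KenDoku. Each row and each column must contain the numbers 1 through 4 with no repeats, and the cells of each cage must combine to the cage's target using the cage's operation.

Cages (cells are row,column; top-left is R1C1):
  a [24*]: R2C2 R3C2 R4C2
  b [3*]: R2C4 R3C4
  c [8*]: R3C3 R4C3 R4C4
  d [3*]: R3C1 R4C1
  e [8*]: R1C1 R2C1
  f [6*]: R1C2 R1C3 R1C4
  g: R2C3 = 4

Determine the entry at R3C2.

G is a freebie, which forces R2C3 = 4.
Cage e needs two cells with product 8, which forces R1C1 = 4.
4 is placed in row 2, so R2C1 = 2.
Row 2 already has 2, which forces R2C2 = 3.
Row 2 already has 3; hence R2C4 = 1.
Column 4 already has 1, which forces R3C4 = 3.
The 3 cells of cage c must have product 8, leaving R4C4 = 4.
Cage f needs product 6, which forces R1C2 = 1.
Cage f has product 6; hence R1C3 = 3.
3 is placed in column 4, which forces R1C4 = 2.
Row 3 already has 3, so R3C1 = 1.
The 3 cells of cage a must have product 24, leaving R3C2 = 4.
Row 3 already has 1, so R3C3 = 2.
Cage d's pair has product 3, so R4C1 = 3.
Row 4 now contains 4, leaving R4C2 = 2.
Column 3 already has 2; hence R4C3 = 1.
Completed grid: 4 1 3 2 / 2 3 4 1 / 1 4 2 3 / 3 2 1 4.

4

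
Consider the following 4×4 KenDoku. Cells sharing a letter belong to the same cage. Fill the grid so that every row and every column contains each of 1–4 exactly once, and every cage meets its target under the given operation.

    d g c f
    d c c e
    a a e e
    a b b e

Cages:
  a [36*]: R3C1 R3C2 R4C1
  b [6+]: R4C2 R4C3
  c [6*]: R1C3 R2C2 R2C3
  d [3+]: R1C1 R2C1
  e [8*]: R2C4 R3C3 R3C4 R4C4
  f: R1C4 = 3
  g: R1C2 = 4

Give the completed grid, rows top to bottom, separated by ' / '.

1 4 2 3 / 2 1 3 4 / 4 3 1 2 / 3 2 4 1

G is a freebie, leaving R1C2 = 4.
F is a freebie, so R1C4 = 3.
Cage a has product 36, which forces R3C1 = 4.
Cage a needs product 36; hence R3C2 = 3.
Cage e needs product 8, which forces R3C3 = 1.
4 is placed in row 3, which forces R3C4 = 2.
Cage a has product 36, which forces R4C1 = 3.
Column 2 now contains 4, which forces R4C2 = 2.
Row 4 already has 2, which forces R4C3 = 4.
Row 4 now contains 4, leaving R4C4 = 1.
Column 3 now contains 1, which forces R1C3 = 2.
2 is placed in column 2, so R2C2 = 1.
The 3 cells of cage c must have product 6, so R2C3 = 3.
1 is placed in column 4; hence R2C4 = 4.
Row 1 now contains 2; hence R1C1 = 1.
Row 2 already has 1, which forces R2C1 = 2.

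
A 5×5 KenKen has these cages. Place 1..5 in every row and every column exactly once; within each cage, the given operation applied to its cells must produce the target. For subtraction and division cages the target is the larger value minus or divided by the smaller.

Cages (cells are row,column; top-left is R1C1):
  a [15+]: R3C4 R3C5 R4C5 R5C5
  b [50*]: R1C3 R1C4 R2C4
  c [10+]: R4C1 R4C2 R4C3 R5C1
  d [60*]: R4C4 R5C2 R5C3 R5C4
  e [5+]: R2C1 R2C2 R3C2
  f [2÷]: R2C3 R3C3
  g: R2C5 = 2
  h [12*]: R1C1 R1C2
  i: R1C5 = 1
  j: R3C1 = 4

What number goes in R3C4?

3

Cage b has product 50, so R1C3 = 5.
The 3 cells of cage b must have product 50, leaving R1C4 = 2.
I is a freebie, leaving R1C5 = 1.
The 3 cells of cage b must have product 50, leaving R2C4 = 5.
Cage g is given, which forces R2C5 = 2.
J is a freebie; hence R3C1 = 4.
Row 3 already has 4, leaving R3C4 = 3.
Row 3 now contains 3, leaving R3C5 = 5.
Column 1 already has 4, so R1C1 = 3.
Cage h's pair has product 12, so R1C2 = 4.
Row 2 now contains 2; hence R2C1 = 1.
Cage e has sum 5, which forces R2C2 = 3.
Row 2 now contains 1, leaving R2C3 = 4.
Cage e needs sum 5; hence R3C2 = 1.
The two cells of cage f must have quotient 2, so R3C3 = 2.
1 is placed in column 1, leaving R5C1 = 2.
Cage d needs product 60, leaving R5C2 = 5.
Cage d needs product 60, leaving R5C3 = 3.
Row 5 now contains 3, which forces R5C5 = 4.
Column 1 already has 2, which forces R4C1 = 5.
Column 2 now contains 5, so R4C2 = 2.
Column 3 already has 3; hence R4C3 = 1.
The 4 cells of cage d must have product 60, so R4C4 = 4.
Column 5 already has 4, which forces R4C5 = 3.
4 is placed in row 5, leaving R5C4 = 1.
Filled in: 3 4 5 2 1 / 1 3 4 5 2 / 4 1 2 3 5 / 5 2 1 4 3 / 2 5 3 1 4.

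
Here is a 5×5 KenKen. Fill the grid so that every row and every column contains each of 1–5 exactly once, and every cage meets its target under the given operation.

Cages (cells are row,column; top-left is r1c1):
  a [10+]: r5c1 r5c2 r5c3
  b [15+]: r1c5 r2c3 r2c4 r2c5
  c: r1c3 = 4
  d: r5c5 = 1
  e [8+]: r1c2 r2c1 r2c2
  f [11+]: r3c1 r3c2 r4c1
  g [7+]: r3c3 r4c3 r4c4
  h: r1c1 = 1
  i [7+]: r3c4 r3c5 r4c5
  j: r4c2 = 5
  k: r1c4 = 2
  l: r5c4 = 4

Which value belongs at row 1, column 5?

Cage h is a single given cell, which forces r1c1 = 1.
C is a freebie, so r1c3 = 4.
Cage k is given; hence r1c4 = 2.
Cage j is a single given cell, leaving r4c2 = 5.
Cage l is given, which forces r5c4 = 4.
D is a freebie, which forces r5c5 = 1.
Column 2 already has 5, which forces r1c2 = 3.
3 is placed in row 1, leaving r1c5 = 5.
The 3 cells of cage g must have sum 7; hence r3c3 = 3.
Cage i has sum 7, so r3c4 = 1.
Cage g has sum 7; hence r4c3 = 1.
Cage g needs sum 7; hence r4c4 = 3.
Column 2 already has 3; hence r5c2 = 2.
Row 5 now contains 2; hence r5c3 = 5.
The 3 cells of cage e must have sum 8, leaving r2c1 = 4.
Column 2 now contains 2, leaving r2c2 = 1.
Column 3 now contains 5, leaving r2c3 = 2.
Column 4 already has 3, leaving r2c4 = 5.
Cage b has sum 15, so r2c5 = 3.
3 is placed in row 3, which forces r3c1 = 5.
Column 2 now contains 2, leaving r3c2 = 4.
4 is placed in row 3, so r3c5 = 2.
The 3 cells of cage f must have sum 11, so r4c1 = 2.
Column 5 already has 2, which forces r4c5 = 4.
Row 5 now contains 5, which forces r5c1 = 3.
Completed grid: 1 3 4 2 5 / 4 1 2 5 3 / 5 4 3 1 2 / 2 5 1 3 4 / 3 2 5 4 1.

5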